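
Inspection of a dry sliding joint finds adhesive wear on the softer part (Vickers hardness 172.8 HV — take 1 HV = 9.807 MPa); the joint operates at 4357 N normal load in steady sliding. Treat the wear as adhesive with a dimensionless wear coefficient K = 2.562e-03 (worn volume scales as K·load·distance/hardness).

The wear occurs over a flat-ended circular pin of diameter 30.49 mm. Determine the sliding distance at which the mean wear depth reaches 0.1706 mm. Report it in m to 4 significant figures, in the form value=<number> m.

value=18.91 m

All working math maintains full precision — the intermediates are printed rounded — a lone final rounding to 4 significant figures.
Convert: Hardness H = 172.8 HV × 9.807 MPa/HV = 1695 MPa = 1.695e+09 Pa.
Convert: Pin diameter d = 30.49 mm = 0.03049 m. Contact area A = π·d²/4 = π·(0.03049 m)²/4 = 7.301e-04 m².
Convert: Depth limit h_lim = 0.1706 mm = 1.706e-04 m.
Collected in SI base units: W = 4357 N, H = 1.695e+09 Pa, K = 2.562e-03.
Limit volume V_lim = h_lim·A = 1.706e-04 · 7.301e-04 = 1.246e-07 m³.
Inverting, life L = V_lim·H/(K·W) = 1.246e-07 · 1.695e+09 / (2.562e-03 · 4357) = 18.91 m.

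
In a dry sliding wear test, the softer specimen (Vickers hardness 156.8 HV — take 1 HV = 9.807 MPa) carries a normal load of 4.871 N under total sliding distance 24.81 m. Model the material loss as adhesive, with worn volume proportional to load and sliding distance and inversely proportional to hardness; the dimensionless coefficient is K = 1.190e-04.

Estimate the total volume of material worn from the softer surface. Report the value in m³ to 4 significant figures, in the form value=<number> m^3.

All arithmetic keeps full precision. The intermediates are displayed rounded; one final rounding, at four significant figures.
Hardness H = 156.8 HV × 9.807 MPa/HV = 1538 MPa = 1.538e+09 Pa.
Restated in SI base units: W = 4.871 N, H = 1.538e+09 Pa, K = 1.190e-04.
Wear volume V = K·W·L/H = 1.190e-04 · 4.871 · 24.81 / 1.538e+09 = 9.352e-12 m³.

value=9.352e-12 m^3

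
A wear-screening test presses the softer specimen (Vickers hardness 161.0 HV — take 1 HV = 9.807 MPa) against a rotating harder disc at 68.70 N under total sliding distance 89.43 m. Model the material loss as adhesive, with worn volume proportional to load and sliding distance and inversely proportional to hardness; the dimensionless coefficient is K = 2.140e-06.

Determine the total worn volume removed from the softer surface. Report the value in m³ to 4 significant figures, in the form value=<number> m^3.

Intermediates are displayed rounded; every step keeps exact precision, and a single final rounding, at four significant digits.
Convert: Hardness H = 161.0 HV × 9.807 MPa/HV = 1579 MPa = 1.579e+09 Pa.
In SI base units, W = 68.70 N, H = 1.579e+09 Pa, K = 2.140e-06.
Archard relation: V = K·W·L/H = 2.140e-06 · 68.70 · 89.43 / 1.579e+09 = 8.327e-12 m³.

value=8.327e-12 m^3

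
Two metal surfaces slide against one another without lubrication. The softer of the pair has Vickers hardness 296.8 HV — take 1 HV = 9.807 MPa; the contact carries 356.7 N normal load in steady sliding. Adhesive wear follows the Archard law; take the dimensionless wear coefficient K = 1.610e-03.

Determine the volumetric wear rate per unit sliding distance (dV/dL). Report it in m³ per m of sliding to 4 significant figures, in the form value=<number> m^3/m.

value=1.973e-10 m^3/m

The intermediates are displayed rounded — all working math runs at full precision — one last rounding: four significant digits.
Convert: Hardness H = 296.8 HV × 9.807 MPa/HV = 2911 MPa = 2.911e+09 Pa.
Expressed in SI base units: W = 356.7 N, H = 2.911e+09 Pa, K = 1.610e-03.
Wear rate dV/dL = K·W/H, per unit distance: 1.610e-03 · 356.7 / 2.911e+09 = 1.973e-10 m³/m.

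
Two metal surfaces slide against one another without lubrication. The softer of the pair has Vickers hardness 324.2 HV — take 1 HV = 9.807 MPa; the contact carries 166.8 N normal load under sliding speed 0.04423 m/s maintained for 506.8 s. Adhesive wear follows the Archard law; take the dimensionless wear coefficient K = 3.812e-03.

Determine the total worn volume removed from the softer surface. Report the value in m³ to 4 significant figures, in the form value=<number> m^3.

All arithmetic maintains exact precision, and printed values are rounded — one last rounding, at four significant figures.
Convert: Path length L = v·t = 0.04423 m/s × 506.8 s = 22.42 m.
Convert: Hardness H = 324.2 HV × 9.807 MPa/HV = 3179 MPa = 3.179e+09 Pa.
As SI base values: W = 166.8 N, H = 3.179e+09 Pa, K = 3.812e-03.
Wear volume V = K·W·L/H = 3.812e-03 · 166.8 · 22.42 / 3.179e+09 = 4.483e-09 m³.

value=4.483e-09 m^3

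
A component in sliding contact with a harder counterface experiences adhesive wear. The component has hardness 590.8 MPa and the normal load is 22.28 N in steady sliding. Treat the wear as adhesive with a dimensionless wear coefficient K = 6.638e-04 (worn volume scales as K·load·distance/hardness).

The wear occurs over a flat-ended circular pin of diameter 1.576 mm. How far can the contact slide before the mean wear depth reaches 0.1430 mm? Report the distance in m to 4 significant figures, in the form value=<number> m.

All arithmetic maintains exact precision, and intermediate values are displayed rounded — rounded once at the end to four significant figures.
Convert: Hardness H = 590.8 MPa = 5.908e+08 Pa.
Convert: Pin diameter d = 1.576 mm = 0.001576 m. Contact area A = π·d²/4 = π·(0.001576 m)²/4 = 1.951e-06 m².
Convert: Depth limit h_lim = 0.1430 mm = 1.430e-04 m.
In SI base units: W = 22.28 N, H = 5.908e+08 Pa, K = 6.638e-04.
Wearable volume V_lim = h_lim·A = 1.430e-04 · 1.951e-06 = 2.790e-10 m³.
Sliding life L = V_lim·H/(K·W) = 2.790e-10 · 5.908e+08 / (6.638e-04 · 22.28) = 11.14 m.

value=11.14 m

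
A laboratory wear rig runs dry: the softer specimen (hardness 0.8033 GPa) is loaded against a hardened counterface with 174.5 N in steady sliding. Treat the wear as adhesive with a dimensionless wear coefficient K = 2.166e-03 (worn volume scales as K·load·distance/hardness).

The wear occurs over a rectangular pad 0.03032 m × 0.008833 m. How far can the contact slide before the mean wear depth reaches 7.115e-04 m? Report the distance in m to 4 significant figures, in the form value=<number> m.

value=405.0 m

Intermediate values appear rounded — the algebra carries full float precision, and one last rounding: 4 significant figures.
Convert: Hardness H = 0.8033 GPa = 8.033e+08 Pa.
Convert: Contact area A = 0.03032 m × 0.008833 m = 2.678e-04 m².
Working in SI base units: W = 174.5 N, H = 8.033e+08 Pa, K = 2.166e-03.
Limit volume V_lim = h_lim·A = 7.115e-04 · 2.678e-04 = 1.906e-07 m³.
Inverting, life L = V_lim·H/(K·W) = 1.906e-07 · 8.033e+08 / (2.166e-03 · 174.5) = 405.0 m.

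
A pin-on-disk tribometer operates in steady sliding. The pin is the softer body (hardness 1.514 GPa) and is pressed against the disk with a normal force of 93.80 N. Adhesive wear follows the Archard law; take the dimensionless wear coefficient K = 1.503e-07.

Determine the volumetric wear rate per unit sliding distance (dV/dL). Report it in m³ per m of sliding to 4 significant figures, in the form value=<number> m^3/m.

value=9.312e-15 m^3/m

All working math runs at full precision. Intermediate values appear rounded — a single final rounding, at four significant figures.
Hardness H = 1.514 GPa = 1.514e+09 Pa.
Working in SI base units: W = 93.80 N, H = 1.514e+09 Pa, K = 1.503e-07.
The wear rate dV/dL = K·W/H (independent of L): 1.503e-07 · 93.80 / 1.514e+09 = 9.312e-15 m³/m.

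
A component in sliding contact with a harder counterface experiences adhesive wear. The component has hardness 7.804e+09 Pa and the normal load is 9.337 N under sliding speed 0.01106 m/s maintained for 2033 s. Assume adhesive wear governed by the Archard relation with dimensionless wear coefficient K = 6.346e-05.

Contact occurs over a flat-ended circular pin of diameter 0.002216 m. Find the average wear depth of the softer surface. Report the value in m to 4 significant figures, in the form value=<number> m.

All arithmetic maintains exact precision; intermediates are printed rounded, and one last rounding, at 4 significant digits.
Distance covered L = v·t = 0.01106 m/s × 2033 s = 22.48 m.
Contact area A = π·d²/4 = π·(0.002216 m)²/4 = 3.857e-06 m².
SI base units throughout: W = 9.337 N, H = 7.804e+09 Pa, K = 6.346e-05.
Archard volume V = K·W·L/H = 6.346e-05 · 9.337 · 22.48 / 7.804e+09 = 1.707e-12 m³.
Average depth h = V/A = 1.707e-12 / 3.857e-06 = 4.426e-07 m.

value=4.426e-07 m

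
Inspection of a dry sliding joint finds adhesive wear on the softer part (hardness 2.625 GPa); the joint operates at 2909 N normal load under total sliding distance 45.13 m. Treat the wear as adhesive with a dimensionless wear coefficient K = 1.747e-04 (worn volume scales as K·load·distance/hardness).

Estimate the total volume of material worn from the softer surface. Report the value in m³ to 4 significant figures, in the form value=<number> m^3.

Each operation runs at full precision, and intermediate values are shown rounded — a single final rounding, at 4 significant figures.
Convert: Hardness H = 2.625 GPa = 2.625e+09 Pa.
Collected in SI base units: W = 2909 N, H = 2.625e+09 Pa, K = 1.747e-04.
By Archard's law, V = K·W·L/H = 1.747e-04 · 2909 · 45.13 / 2.625e+09 = 8.737e-09 m³.

value=8.737e-09 m^3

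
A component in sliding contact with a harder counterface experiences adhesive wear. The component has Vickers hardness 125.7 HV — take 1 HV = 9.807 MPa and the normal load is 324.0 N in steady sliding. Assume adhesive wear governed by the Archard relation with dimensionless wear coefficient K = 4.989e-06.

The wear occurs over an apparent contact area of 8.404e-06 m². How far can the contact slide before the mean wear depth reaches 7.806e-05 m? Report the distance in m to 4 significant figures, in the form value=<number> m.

Intermediates are printed rounded; the computation maintains full precision — one final rounding, at four significant figures.
Hardness H = 125.7 HV × 9.807 MPa/HV = 1233 MPa = 1.233e+09 Pa.
In SI base units, W = 324.0 N, H = 1.233e+09 Pa, K = 4.989e-06.
Limit volume V_lim = h_lim·A = 7.806e-05 · 8.404e-06 = 6.560e-10 m³.
Inverting, life L = V_lim·H/(K·W) = 6.560e-10 · 1.233e+09 / (4.989e-06 · 324.0) = 500.3 m.

value=500.3 m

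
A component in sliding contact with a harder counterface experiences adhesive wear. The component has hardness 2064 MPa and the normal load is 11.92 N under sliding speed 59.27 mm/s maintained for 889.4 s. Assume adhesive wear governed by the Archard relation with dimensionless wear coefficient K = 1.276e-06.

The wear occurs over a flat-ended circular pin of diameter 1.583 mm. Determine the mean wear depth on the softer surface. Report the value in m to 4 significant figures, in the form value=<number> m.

value=1.974e-07 m

Displayed values are rounded, and the computation keeps exact precision, and a lone final rounding, at 4 significant digits.
Convert: Sliding speed v = 59.27 mm/s = 0.05927 m/s. Distance L = v·t = 0.05927 m/s × 889.4 s = 52.71 m.
Convert: Hardness H = 2064 MPa = 2.064e+09 Pa.
Convert: Pin diameter d = 1.583 mm = 0.001583 m. Contact area A = π·d²/4 = π·(0.001583 m)²/4 = 1.968e-06 m².
Expressed in SI base units: W = 11.92 N, H = 2.064e+09 Pa, K = 1.276e-06.
The Archard volume V = K·W·L/H = 1.276e-06 · 11.92 · 52.71 / 2.064e+09 = 3.885e-13 m³.
Mean wear depth h = V/A = 3.885e-13 / 1.968e-06 = 1.974e-07 m.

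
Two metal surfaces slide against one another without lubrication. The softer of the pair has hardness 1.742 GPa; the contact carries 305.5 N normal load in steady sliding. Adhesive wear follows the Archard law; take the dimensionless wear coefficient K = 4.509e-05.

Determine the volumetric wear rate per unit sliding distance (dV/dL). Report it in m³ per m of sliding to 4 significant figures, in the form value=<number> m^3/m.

The intermediates appear rounded. Each operation runs at exact precision — one last rounding: 4 significant digits.
Convert: Hardness H = 1.742 GPa = 1.742e+09 Pa.
Collected in SI base units: W = 305.5 N, H = 1.742e+09 Pa, K = 4.509e-05.
Wear rate dV/dL = K·W/H, so: 4.509e-05 · 305.5 / 1.742e+09 = 7.908e-12 m³/m.

value=7.908e-12 m^3/m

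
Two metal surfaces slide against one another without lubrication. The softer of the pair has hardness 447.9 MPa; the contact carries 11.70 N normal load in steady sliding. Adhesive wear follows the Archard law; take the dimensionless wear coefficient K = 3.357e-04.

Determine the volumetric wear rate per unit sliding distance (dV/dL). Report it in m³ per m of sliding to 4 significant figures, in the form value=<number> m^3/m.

All working math runs at exact precision, and shown intermediates are rounded, and a single final rounding: four significant figures.
Hardness H = 447.9 MPa = 4.479e+08 Pa.
Collected in SI base units: W = 11.70 N, H = 4.479e+08 Pa, K = 3.357e-04.
The wear rate dV/dL = K·W/H (independent of L): 3.357e-04 · 11.70 / 4.479e+08 = 8.769e-12 m³/m.

value=8.769e-12 m^3/m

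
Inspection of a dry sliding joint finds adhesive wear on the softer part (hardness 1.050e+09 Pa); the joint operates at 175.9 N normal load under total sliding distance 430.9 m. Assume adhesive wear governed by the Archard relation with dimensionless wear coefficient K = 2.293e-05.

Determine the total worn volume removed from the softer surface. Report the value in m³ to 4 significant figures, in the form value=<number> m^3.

value=1.655e-09 m^3

The computation holds full precision; displayed values are rounded, and one last rounding to 4 significant figures.
Expressed in SI base units: W = 175.9 N, H = 1.050e+09 Pa, K = 2.293e-05.
By Archard's law, V = K·W·L/H = 2.293e-05 · 175.9 · 430.9 / 1.050e+09 = 1.655e-09 m³.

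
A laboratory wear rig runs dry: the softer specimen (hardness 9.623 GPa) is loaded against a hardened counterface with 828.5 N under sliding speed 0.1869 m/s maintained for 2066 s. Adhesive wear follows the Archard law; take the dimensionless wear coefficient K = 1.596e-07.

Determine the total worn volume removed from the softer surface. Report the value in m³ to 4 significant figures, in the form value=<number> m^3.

value=5.306e-12 m^3

The algebra carries full precision. Quoted intermediates are rounded; one last rounding: four significant figures.
Distance L = v·t = 0.1869 m/s × 2066 s = 386.1 m.
Hardness H = 9.623 GPa = 9.623e+09 Pa.
SI base units throughout: W = 828.5 N, H = 9.623e+09 Pa, K = 1.596e-07.
Archard relation: V = K·W·L/H = 1.596e-07 · 828.5 · 386.1 / 9.623e+09 = 5.306e-12 m³.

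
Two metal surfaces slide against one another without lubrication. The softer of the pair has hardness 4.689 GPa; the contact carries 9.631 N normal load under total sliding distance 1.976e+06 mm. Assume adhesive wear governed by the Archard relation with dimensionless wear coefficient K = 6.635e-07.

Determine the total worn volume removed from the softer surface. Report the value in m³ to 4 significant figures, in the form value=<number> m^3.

The intermediates are shown rounded. The algebra holds exact precision; a lone final rounding, at 4 significant digits.
Convert: Total distance L = 1.976e+06 mm = 1976 m.
Convert: Hardness H = 4.689 GPa = 4.689e+09 Pa.
Working in SI base units: W = 9.631 N, H = 4.689e+09 Pa, K = 6.635e-07.
Archard relation: V = K·W·L/H = 6.635e-07 · 9.631 · 1976 / 4.689e+09 = 2.693e-12 m³.

value=2.693e-12 m^3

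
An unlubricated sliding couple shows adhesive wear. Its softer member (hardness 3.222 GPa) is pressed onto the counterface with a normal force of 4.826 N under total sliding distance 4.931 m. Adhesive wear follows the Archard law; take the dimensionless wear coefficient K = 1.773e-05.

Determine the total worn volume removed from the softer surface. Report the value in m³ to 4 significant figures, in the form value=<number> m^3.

value=1.310e-13 m^3

The intermediates are displayed rounded, and all working math keeps full float precision, and one final rounding: 4 significant figures.
Convert: Hardness H = 3.222 GPa = 3.222e+09 Pa.
Restated in SI base units: W = 4.826 N, H = 3.222e+09 Pa, K = 1.773e-05.
Worn volume V = K·W·L/H = 1.773e-05 · 4.826 · 4.931 / 3.222e+09 = 1.310e-13 m³.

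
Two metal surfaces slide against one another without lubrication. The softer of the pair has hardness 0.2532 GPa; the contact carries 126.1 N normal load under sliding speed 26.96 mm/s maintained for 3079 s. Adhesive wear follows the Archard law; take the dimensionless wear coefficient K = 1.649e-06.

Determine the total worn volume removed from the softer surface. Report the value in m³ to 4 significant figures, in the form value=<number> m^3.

value=6.817e-11 m^3

Intermediates are displayed rounded, and all working math runs at full float precision — one last rounding, at 4 significant digits.
Sliding speed v = 26.96 mm/s = 0.02696 m/s. Path length L = v·t = 0.02696 m/s × 3079 s = 83.01 m.
Hardness H = 0.2532 GPa = 2.532e+08 Pa.
SI base units throughout: W = 126.1 N, H = 2.532e+08 Pa, K = 1.649e-06.
Volume removed: V = K·W·L/H = 1.649e-06 · 126.1 · 83.01 / 2.532e+08 = 6.817e-11 m³.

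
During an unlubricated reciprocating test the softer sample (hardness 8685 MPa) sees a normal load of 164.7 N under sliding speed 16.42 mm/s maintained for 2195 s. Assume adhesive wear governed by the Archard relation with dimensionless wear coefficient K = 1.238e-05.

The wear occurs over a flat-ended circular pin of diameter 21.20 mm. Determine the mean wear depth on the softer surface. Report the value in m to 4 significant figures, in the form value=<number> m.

value=2.397e-08 m

Intermediates are displayed rounded — the computation maintains full precision; a lone final rounding, at 4 significant figures.
Sliding speed v = 16.42 mm/s = 0.01642 m/s. The distance L = v·t = 0.01642 m/s × 2195 s = 36.04 m.
Hardness H = 8685 MPa = 8.685e+09 Pa.
Pin diameter d = 21.20 mm = 0.02120 m. Contact area A = π·d²/4 = π·(0.02120 m)²/4 = 3.530e-04 m².
Working in SI base units: W = 164.7 N, H = 8.685e+09 Pa, K = 1.238e-05.
Archard volume V = K·W·L/H = 1.238e-05 · 164.7 · 36.04 / 8.685e+09 = 8.462e-12 m³.
Wear depth h = V/A = 8.462e-12 / 3.530e-04 = 2.397e-08 m.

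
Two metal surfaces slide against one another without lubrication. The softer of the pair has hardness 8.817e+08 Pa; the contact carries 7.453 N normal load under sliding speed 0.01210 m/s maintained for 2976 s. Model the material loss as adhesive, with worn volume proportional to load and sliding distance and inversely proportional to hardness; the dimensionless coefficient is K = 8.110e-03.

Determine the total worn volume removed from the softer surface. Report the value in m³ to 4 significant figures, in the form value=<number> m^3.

The algebra holds full float precision, and the intermediates are shown rounded; rounded once at the end, at 4 significant digits.
Convert: Path length L = v·t = 0.01210 m/s × 2976 s = 36.01 m.
In SI base units, W = 7.453 N, H = 8.817e+08 Pa, K = 8.110e-03.
Worn volume V = K·W·L/H = 8.110e-03 · 7.453 · 36.01 / 8.817e+08 = 2.469e-09 m³.

value=2.469e-09 m^3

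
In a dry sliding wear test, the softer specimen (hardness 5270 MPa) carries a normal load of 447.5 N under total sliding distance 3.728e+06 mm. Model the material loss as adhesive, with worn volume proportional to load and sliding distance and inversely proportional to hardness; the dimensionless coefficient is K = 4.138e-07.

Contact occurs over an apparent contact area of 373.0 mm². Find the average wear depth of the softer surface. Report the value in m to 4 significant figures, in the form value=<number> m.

The algebra carries full precision, and shown intermediates are rounded, and rounded just once, at four significant figures.
Path length L = 3.728e+06 mm = 3728 m.
Hardness H = 5270 MPa = 5.270e+09 Pa.
Contact area A = 373.0 mm² = 3.730e-04 m².
SI base units throughout: W = 447.5 N, H = 5.270e+09 Pa, K = 4.138e-07.
Worn volume V = K·W·L/H = 4.138e-07 · 447.5 · 3728 / 5.270e+09 = 1.310e-10 m³.
Wear depth h = V/A = 1.310e-10 / 3.730e-04 = 3.512e-07 m.

value=3.512e-07 m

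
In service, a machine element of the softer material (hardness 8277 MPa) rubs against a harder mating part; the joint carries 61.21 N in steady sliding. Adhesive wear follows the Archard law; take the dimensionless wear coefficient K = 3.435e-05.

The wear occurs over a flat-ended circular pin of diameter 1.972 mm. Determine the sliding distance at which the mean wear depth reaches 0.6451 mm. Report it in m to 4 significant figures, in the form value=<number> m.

Every step maintains full float precision, and the intermediates are shown rounded — one final rounding, at four significant figures.
Convert: Hardness H = 8277 MPa = 8.277e+09 Pa.
Convert: Pin diameter d = 1.972 mm = 0.001972 m. Contact area A = π·d²/4 = π·(0.001972 m)²/4 = 3.054e-06 m².
Convert: Depth limit h_lim = 0.6451 mm = 6.451e-04 m.
Collected in SI base units: W = 61.21 N, H = 8.277e+09 Pa, K = 3.435e-05.
Volume at the limit: V_lim = h_lim·A = 6.451e-04 · 3.054e-06 = 1.970e-09 m³.
Inverting, life L = V_lim·H/(K·W) = 1.970e-09 · 8.277e+09 / (3.435e-05 · 61.21) = 7756 m.

value=7756 m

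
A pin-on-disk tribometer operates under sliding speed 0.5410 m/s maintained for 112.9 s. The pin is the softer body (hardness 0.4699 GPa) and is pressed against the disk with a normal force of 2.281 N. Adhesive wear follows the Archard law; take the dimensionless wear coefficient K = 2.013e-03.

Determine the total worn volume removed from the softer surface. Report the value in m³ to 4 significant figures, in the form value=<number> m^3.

value=5.968e-10 m^3

All arithmetic maintains full precision. Intermediate values are shown rounded. Rounded once at the end to 4 significant digits.
Distance covered L = v·t = 0.5410 m/s × 112.9 s = 61.08 m.
Hardness H = 0.4699 GPa = 4.699e+08 Pa.
Working in SI base units: W = 2.281 N, H = 4.699e+08 Pa, K = 2.013e-03.
Archard volume V = K·W·L/H = 2.013e-03 · 2.281 · 61.08 / 4.699e+08 = 5.968e-10 m³.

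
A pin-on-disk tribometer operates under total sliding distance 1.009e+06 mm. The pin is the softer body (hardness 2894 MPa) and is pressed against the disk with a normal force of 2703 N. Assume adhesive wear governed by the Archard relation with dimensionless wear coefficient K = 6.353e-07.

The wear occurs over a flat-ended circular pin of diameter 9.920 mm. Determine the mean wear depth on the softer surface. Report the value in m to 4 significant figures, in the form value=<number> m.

value=7.746e-06 m

The computation maintains full precision. Intermediate values are shown rounded, and rounded once at the end to 4 significant figures.
Convert: The distance L = 1.009e+06 mm = 1009 m.
Convert: Hardness H = 2894 MPa = 2.894e+09 Pa.
Convert: Pin diameter d = 9.920 mm = 0.009920 m. Contact area A = π·d²/4 = π·(0.009920 m)²/4 = 7.729e-05 m².
In SI base units: W = 2703 N, H = 2.894e+09 Pa, K = 6.353e-07.
Archard relation: V = K·W·L/H = 6.353e-07 · 2703 · 1009 / 2.894e+09 = 5.987e-10 m³.
Wear depth h = V/A = 5.987e-10 / 7.729e-05 = 7.746e-06 m.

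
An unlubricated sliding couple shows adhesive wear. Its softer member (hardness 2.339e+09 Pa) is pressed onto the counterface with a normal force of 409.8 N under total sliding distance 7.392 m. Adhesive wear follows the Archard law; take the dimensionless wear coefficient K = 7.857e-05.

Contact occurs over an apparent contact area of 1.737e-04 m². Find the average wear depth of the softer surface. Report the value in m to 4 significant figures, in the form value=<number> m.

Intermediates are displayed rounded; the algebra holds exact precision. Rounded once at the end, at four significant digits.
In SI base units: W = 409.8 N, H = 2.339e+09 Pa, K = 7.857e-05.
Archard volume V = K·W·L/H = 7.857e-05 · 409.8 · 7.392 / 2.339e+09 = 1.018e-10 m³.
Mean depth h = V/A = 1.018e-10 / 1.737e-04 = 5.858e-07 m.

value=5.858e-07 m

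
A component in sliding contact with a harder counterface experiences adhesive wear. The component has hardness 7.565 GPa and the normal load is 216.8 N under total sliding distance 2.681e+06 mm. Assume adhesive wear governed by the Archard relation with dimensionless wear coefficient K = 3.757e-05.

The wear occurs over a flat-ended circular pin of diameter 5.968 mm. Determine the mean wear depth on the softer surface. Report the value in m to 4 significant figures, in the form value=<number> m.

value=1.032e-04 m

Quoted intermediates are rounded. The algebra runs at full float precision. Rounded just once, at four significant digits.
The distance L = 2.681e+06 mm = 2681 m.
Hardness H = 7.565 GPa = 7.565e+09 Pa.
Pin diameter d = 5.968 mm = 0.005968 m. Contact area A = π·d²/4 = π·(0.005968 m)²/4 = 2.797e-05 m².
SI base units throughout: W = 216.8 N, H = 7.565e+09 Pa, K = 3.757e-05.
Worn volume V = K·W·L/H = 3.757e-05 · 216.8 · 2681 / 7.565e+09 = 2.887e-09 m³.
Wear depth h = V/A = 2.887e-09 / 2.797e-05 = 1.032e-04 m.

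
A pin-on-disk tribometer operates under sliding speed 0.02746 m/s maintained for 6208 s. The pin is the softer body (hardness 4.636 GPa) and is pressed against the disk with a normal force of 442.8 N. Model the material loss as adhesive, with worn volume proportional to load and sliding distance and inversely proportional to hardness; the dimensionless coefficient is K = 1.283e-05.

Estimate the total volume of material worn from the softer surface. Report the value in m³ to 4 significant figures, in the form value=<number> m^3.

Intermediate values are shown rounded; each operation carries full float precision. Rounded once at the end: 4 significant figures.
Convert: Path length L = v·t = 0.02746 m/s × 6208 s = 170.5 m.
Convert: Hardness H = 4.636 GPa = 4.636e+09 Pa.
In SI base units, W = 442.8 N, H = 4.636e+09 Pa, K = 1.283e-05.
Volume removed: V = K·W·L/H = 1.283e-05 · 442.8 · 170.5 / 4.636e+09 = 2.089e-10 m³.

value=2.089e-10 m^3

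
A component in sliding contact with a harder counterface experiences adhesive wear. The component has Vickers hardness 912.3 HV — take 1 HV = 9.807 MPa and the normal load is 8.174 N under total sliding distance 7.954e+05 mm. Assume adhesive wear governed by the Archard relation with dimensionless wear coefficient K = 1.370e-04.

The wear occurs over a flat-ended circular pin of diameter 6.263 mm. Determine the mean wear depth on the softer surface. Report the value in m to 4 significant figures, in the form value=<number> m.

The computation maintains exact precision; intermediates are shown rounded — rounded once at the end to four significant digits.
The distance L = 7.954e+05 mm = 795.4 m.
Hardness H = 912.3 HV × 9.807 MPa/HV = 8947 MPa = 8.947e+09 Pa.
Pin diameter d = 6.263 mm = 0.006263 m. Contact area A = π·d²/4 = π·(0.006263 m)²/4 = 3.081e-05 m².
As SI base values: W = 8.174 N, H = 8.947e+09 Pa, K = 1.370e-04.
Worn volume V = K·W·L/H = 1.370e-04 · 8.174 · 795.4 / 8.947e+09 = 9.956e-11 m³.
Average depth h = V/A = 9.956e-11 / 3.081e-05 = 3.232e-06 m.

value=3.232e-06 m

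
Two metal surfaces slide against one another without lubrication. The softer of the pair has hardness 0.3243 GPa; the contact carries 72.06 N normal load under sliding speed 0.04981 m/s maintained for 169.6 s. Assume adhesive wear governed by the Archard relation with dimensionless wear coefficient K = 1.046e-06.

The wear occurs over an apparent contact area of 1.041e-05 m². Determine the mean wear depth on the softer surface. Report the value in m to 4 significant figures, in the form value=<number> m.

Every step runs at full float precision — intermediate values are displayed rounded, and a single final rounding: 4 significant figures.
Total distance L = v·t = 0.04981 m/s × 169.6 s = 8.448 m.
Hardness H = 0.3243 GPa = 3.243e+08 Pa.
Expressed in SI base units: W = 72.06 N, H = 3.243e+08 Pa, K = 1.046e-06.
By Archard's law, V = K·W·L/H = 1.046e-06 · 72.06 · 8.448 / 3.243e+08 = 1.963e-12 m³.
Wear depth h = V/A = 1.963e-12 / 1.041e-05 = 1.886e-07 m.

value=1.886e-07 m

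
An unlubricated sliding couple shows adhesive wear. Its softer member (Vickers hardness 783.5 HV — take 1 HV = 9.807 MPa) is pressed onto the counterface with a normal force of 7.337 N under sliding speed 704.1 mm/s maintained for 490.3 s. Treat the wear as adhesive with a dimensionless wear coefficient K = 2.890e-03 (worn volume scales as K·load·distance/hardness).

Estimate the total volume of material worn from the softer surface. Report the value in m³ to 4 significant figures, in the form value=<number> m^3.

value=9.527e-10 m^3

Each operation runs at exact precision, and quoted intermediates are rounded, and a single final rounding: 4 significant digits.
Sliding speed v = 704.1 mm/s = 0.7041 m/s. Total distance L = v·t = 0.7041 m/s × 490.3 s = 345.2 m.
Hardness H = 783.5 HV × 9.807 MPa/HV = 7684 MPa = 7.684e+09 Pa.
As SI base values: W = 7.337 N, H = 7.684e+09 Pa, K = 2.890e-03.
By Archard's law, V = K·W·L/H = 2.890e-03 · 7.337 · 345.2 / 7.684e+09 = 9.527e-10 m³.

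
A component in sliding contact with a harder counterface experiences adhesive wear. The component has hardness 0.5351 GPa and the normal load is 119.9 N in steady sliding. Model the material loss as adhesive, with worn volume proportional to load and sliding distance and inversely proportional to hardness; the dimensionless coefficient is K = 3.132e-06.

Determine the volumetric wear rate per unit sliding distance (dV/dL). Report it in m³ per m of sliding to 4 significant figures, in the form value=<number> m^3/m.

value=7.018e-13 m^3/m

The computation maintains full precision, and printed values are rounded — a single final rounding, at four significant figures.
Hardness H = 0.5351 GPa = 5.351e+08 Pa.
SI base units throughout: W = 119.9 N, H = 5.351e+08 Pa, K = 3.132e-06.
Wear rate dV/dL = K·W/H, per unit distance: 3.132e-06 · 119.9 / 5.351e+08 = 7.018e-13 m³/m.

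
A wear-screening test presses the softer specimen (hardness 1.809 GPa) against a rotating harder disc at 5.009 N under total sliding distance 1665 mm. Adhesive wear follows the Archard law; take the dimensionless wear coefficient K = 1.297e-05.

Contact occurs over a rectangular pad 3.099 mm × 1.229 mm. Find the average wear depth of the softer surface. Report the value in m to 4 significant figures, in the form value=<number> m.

Every step carries full float precision — intermediates are displayed rounded — a single final rounding: four significant figures.
Distance L = 1665 mm = 1.665 m.
Hardness H = 1.809 GPa = 1.809e+09 Pa.
Pad sides 3.099 mm × 1.229 mm = 0.003099 m × 0.001229 m. Contact area A = 0.003099 m × 0.001229 m = 3.809e-06 m².
As SI base values: W = 5.009 N, H = 1.809e+09 Pa, K = 1.297e-05.
Archard volume V = K·W·L/H = 1.297e-05 · 5.009 · 1.665 / 1.809e+09 = 5.980e-14 m³.
Mean depth h = V/A = 5.980e-14 / 3.809e-06 = 1.570e-08 m.

value=1.570e-08 m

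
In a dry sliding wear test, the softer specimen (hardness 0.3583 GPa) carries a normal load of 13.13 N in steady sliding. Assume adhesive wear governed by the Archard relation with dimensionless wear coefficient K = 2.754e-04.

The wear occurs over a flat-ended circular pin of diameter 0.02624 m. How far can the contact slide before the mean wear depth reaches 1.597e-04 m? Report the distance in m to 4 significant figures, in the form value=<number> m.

All arithmetic runs at full precision — the intermediates are displayed rounded. Rounded once at the end: 4 significant digits.
Convert: Hardness H = 0.3583 GPa = 3.583e+08 Pa.
Convert: Contact area A = π·d²/4 = π·(0.02624 m)²/4 = 5.408e-04 m².
Expressed in SI base units: W = 13.13 N, H = 3.583e+08 Pa, K = 2.754e-04.
Permissible volume V_lim = h_lim·A = 1.597e-04 · 5.408e-04 = 8.636e-08 m³.
Sliding life L = V_lim·H/(K·W) = 8.636e-08 · 3.583e+08 / (2.754e-04 · 13.13) = 8557 m.

value=8557 m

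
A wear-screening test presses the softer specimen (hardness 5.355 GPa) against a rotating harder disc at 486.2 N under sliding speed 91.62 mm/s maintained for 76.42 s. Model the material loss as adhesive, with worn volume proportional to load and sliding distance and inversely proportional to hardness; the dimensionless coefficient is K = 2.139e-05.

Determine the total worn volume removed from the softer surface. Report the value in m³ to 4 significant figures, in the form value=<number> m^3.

The intermediates are displayed rounded. All working math runs at full float precision, and one final rounding to four significant digits.
Convert: Sliding speed v = 91.62 mm/s = 0.09162 m/s. The distance L = v·t = 0.09162 m/s × 76.42 s = 7.002 m.
Convert: Hardness H = 5.355 GPa = 5.355e+09 Pa.
Restated in SI base units: W = 486.2 N, H = 5.355e+09 Pa, K = 2.139e-05.
Archard volume V = K·W·L/H = 2.139e-05 · 486.2 · 7.002 / 5.355e+09 = 1.360e-11 m³.

value=1.360e-11 m^3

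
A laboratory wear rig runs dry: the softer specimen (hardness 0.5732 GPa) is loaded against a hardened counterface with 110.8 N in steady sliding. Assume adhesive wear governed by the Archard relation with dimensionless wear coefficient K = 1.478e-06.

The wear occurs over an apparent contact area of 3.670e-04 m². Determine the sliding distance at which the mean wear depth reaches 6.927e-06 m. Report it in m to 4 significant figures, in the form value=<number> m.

All arithmetic runs at full precision, and intermediates are shown rounded. Rounded just once to four significant digits.
Hardness H = 0.5732 GPa = 5.732e+08 Pa.
Collected in SI base units: W = 110.8 N, H = 5.732e+08 Pa, K = 1.478e-06.
Wearable volume V_lim = h_lim·A = 6.927e-06 · 3.670e-04 = 2.542e-09 m³.
Inverting, life L = V_lim·H/(K·W) = 2.542e-09 · 5.732e+08 / (1.478e-06 · 110.8) = 8898 m.

value=8898 m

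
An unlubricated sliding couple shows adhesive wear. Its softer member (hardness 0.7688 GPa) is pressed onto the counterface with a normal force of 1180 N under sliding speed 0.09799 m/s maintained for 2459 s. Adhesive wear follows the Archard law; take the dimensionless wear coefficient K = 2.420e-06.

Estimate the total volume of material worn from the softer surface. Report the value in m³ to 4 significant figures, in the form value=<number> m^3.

The computation carries full float precision; intermediate values appear rounded; rounded once at the end, at 4 significant figures.
Convert: Distance covered L = v·t = 0.09799 m/s × 2459 s = 241.0 m.
Convert: Hardness H = 0.7688 GPa = 7.688e+08 Pa.
Working in SI base units: W = 1180 N, H = 7.688e+08 Pa, K = 2.420e-06.
By Archard's law, V = K·W·L/H = 2.420e-06 · 1180 · 241.0 / 7.688e+08 = 8.950e-10 m³.

value=8.950e-10 m^3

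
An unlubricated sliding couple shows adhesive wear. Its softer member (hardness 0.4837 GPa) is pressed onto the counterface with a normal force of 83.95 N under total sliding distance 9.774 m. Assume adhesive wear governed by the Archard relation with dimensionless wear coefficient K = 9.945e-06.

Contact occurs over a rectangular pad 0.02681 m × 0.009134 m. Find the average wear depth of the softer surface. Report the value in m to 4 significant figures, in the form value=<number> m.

Printed values are rounded; the algebra carries full precision. Rounded just once to 4 significant digits.
Hardness H = 0.4837 GPa = 4.837e+08 Pa.
Contact area A = 0.02681 m × 0.009134 m = 2.449e-04 m².
Collected in SI base units: W = 83.95 N, H = 4.837e+08 Pa, K = 9.945e-06.
Apply Archard: V = K·W·L/H = 9.945e-06 · 83.95 · 9.774 / 4.837e+08 = 1.687e-11 m³.
Average depth h = V/A = 1.687e-11 / 2.449e-04 = 6.889e-08 m.

value=6.889e-08 m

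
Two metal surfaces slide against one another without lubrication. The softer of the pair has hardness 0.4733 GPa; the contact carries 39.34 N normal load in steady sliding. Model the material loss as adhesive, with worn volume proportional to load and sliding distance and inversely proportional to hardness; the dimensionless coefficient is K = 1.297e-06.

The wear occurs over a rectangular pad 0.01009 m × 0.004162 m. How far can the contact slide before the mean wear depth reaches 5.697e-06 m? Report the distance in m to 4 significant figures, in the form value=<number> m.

value=2219 m

Intermediate values are displayed rounded, and all working math maintains exact precision; one final rounding, at 4 significant figures.
Convert: Hardness H = 0.4733 GPa = 4.733e+08 Pa.
Convert: Contact area A = 0.01009 m × 0.004162 m = 4.199e-05 m².
As SI base values: W = 39.34 N, H = 4.733e+08 Pa, K = 1.297e-06.
At the depth limit, V_lim = h_lim·A = 5.697e-06 · 4.199e-05 = 2.392e-10 m³.
Thus life L = V_lim·H/(K·W) = 2.392e-10 · 4.733e+08 / (1.297e-06 · 39.34) = 2219 m.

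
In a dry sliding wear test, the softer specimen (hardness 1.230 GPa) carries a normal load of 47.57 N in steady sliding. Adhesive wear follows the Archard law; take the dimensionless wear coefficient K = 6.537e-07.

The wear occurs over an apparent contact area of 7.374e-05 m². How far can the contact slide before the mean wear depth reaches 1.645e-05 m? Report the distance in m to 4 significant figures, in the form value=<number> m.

value=4.798e+04 m

Shown intermediates are rounded; all arithmetic maintains full precision. Rounded once at the end, at four significant digits.
Convert: Hardness H = 1.230 GPa = 1.230e+09 Pa.
SI base units throughout: W = 47.57 N, H = 1.230e+09 Pa, K = 6.537e-07.
Wearable volume V_lim = h_lim·A = 1.645e-05 · 7.374e-05 = 1.213e-09 m³.
Life L = V_lim·H/(K·W) = 1.213e-09 · 1.230e+09 / (6.537e-07 · 47.57) = 4.798e+04 m.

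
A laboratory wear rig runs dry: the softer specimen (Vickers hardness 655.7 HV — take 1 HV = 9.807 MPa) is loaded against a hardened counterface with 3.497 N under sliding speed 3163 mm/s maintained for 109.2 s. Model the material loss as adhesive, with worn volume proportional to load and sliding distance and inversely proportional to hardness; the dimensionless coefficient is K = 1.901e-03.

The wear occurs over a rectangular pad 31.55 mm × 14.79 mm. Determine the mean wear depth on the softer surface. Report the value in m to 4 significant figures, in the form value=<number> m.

All working math maintains full float precision, and the intermediates are printed rounded — rounded once at the end to four significant figures.
Convert: Sliding speed v = 3163 mm/s = 3.163 m/s. Distance covered L = v·t = 3.163 m/s × 109.2 s = 345.4 m.
Convert: Hardness H = 655.7 HV × 9.807 MPa/HV = 6430 MPa = 6.430e+09 Pa.
Convert: Pad sides 31.55 mm × 14.79 mm = 0.03155 m × 0.01479 m. Contact area A = 0.03155 m × 0.01479 m = 4.666e-04 m².
Collected in SI base units: W = 3.497 N, H = 6.430e+09 Pa, K = 1.901e-03.
Volume removed: V = K·W·L/H = 1.901e-03 · 3.497 · 345.4 / 6.430e+09 = 3.571e-10 m³.
Mean depth h = V/A = 3.571e-10 / 4.666e-04 = 7.652e-07 m.

value=7.652e-07 m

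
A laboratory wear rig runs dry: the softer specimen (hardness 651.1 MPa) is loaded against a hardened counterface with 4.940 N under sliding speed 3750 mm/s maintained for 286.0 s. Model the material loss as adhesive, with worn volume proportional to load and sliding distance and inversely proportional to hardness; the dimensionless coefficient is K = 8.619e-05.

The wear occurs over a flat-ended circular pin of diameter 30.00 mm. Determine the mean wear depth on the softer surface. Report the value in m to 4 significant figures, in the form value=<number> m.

value=9.922e-07 m

Each operation holds full float precision. The intermediates are printed rounded, and one final rounding to four significant figures.
Convert: Sliding speed v = 3750 mm/s = 3.750 m/s. Total distance L = v·t = 3.750 m/s × 286.0 s = 1072 m.
Convert: Hardness H = 651.1 MPa = 6.511e+08 Pa.
Convert: Pin diameter d = 30.00 mm = 0.03000 m. Contact area A = π·d²/4 = π·(0.03000 m)²/4 = 7.069e-04 m².
As SI base values: W = 4.940 N, H = 6.511e+08 Pa, K = 8.619e-05.
Wear volume V = K·W·L/H = 8.619e-05 · 4.940 · 1072 / 6.511e+08 = 7.013e-10 m³.
Depth of wear h = V/A = 7.013e-10 / 7.069e-04 = 9.922e-07 m.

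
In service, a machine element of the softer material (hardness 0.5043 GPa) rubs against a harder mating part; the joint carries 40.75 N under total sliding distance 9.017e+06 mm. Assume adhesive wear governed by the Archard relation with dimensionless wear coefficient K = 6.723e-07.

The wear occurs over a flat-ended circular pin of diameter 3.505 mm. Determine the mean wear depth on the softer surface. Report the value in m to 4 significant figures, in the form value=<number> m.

The computation keeps exact precision. Intermediates are displayed rounded — rounded just once to 4 significant digits.
Sliding distance L = 9.017e+06 mm = 9017 m.
Hardness H = 0.5043 GPa = 5.043e+08 Pa.
Pin diameter d = 3.505 mm = 0.003505 m. Contact area A = π·d²/4 = π·(0.003505 m)²/4 = 9.649e-06 m².
Working in SI base units: W = 40.75 N, H = 5.043e+08 Pa, K = 6.723e-07.
By Archard's law, V = K·W·L/H = 6.723e-07 · 40.75 · 9017 / 5.043e+08 = 4.899e-10 m³.
Average depth h = V/A = 4.899e-10 / 9.649e-06 = 5.077e-05 m.

value=5.077e-05 m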